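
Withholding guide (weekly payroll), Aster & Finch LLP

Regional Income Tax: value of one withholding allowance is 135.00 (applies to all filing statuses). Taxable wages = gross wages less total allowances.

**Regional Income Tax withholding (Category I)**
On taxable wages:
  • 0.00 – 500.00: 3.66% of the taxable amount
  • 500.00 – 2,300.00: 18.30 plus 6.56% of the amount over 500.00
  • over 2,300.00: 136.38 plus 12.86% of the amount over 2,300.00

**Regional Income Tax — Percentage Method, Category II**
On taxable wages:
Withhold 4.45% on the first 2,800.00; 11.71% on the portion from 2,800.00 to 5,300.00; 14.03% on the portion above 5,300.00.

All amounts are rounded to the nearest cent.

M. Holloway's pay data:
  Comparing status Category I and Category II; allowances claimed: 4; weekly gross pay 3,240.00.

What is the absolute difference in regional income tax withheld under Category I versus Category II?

67.67

Regional Income Tax (Category I): taxable = 3,240.00 − 4×135.00 = 2,700.00
  136.38 + 12.86% × (2,700.00 − 2,300.00) = 136.38 + 12.86% × 400.00 = 187.82
Regional Income Tax (Category II): taxable = 3,240.00 − 4×135.00 = 2,700.00
  4.45% × 2,700.00 = 120.15
Difference: |187.82 − 120.15| = 67.67 (higher under Category I)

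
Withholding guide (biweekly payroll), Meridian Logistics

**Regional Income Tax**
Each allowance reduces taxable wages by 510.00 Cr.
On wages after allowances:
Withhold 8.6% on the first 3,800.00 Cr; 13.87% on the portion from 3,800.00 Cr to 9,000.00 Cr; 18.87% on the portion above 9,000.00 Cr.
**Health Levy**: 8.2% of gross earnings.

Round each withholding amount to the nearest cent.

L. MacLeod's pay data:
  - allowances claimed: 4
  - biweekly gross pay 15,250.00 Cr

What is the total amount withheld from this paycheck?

3,092.97 Cr

Regional Income Tax: taxable = 15,250.00 Cr − 4×510.00 Cr = 13,210.00 Cr
  1,048.04 Cr + 18.87% × (13,210.00 Cr − 9,000.00 Cr) = 1,048.04 Cr + 18.87% × 4,210.00 Cr = 1,842.47 Cr
Health Levy: 8.2% × 15,250.00 Cr = 1,250.50 Cr
Total: 1,842.47 Cr + 1,250.50 Cr = 3,092.97 Cr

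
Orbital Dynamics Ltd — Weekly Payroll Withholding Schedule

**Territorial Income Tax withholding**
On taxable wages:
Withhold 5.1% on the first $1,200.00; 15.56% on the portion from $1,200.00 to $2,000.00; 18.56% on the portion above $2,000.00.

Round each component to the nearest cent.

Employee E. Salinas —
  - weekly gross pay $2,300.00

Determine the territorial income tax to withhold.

$241.36

Territorial Income Tax: taxable = $2,300.00
  $185.68 + 18.56% × ($2,300.00 − $2,000.00) = $185.68 + 18.56% × $300.00 = $241.36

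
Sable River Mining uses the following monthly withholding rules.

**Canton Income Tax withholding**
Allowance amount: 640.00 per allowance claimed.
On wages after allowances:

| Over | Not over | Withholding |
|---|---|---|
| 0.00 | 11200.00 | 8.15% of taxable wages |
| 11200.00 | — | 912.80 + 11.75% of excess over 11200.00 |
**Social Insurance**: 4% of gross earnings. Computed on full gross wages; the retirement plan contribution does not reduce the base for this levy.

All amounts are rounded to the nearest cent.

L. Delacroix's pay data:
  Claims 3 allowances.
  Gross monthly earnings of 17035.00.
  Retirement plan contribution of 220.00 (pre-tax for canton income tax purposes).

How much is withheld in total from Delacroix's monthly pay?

2028.36

Canton Income Tax: taxable = 17035.00 − 220.00 − 3×640.00 = 14895.00
  912.80 + 11.75% × (14895.00 − 11200.00) = 912.80 + 11.75% × 3695.00 = 1346.96
Social Insurance: 4% × 17035.00 = 681.40
Total: 1346.96 + 681.40 = 2028.36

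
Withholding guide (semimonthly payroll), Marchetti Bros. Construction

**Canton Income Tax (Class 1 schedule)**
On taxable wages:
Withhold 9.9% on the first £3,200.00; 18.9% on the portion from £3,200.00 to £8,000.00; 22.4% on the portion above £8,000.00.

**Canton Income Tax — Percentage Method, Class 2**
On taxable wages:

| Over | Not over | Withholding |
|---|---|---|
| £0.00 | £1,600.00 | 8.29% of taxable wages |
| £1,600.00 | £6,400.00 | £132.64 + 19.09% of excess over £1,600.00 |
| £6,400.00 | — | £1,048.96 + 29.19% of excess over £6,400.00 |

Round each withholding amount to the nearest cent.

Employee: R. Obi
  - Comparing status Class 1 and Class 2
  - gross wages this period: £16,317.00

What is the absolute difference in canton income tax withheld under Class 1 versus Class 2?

£856.72

Canton Income Tax (Class 1): taxable = £16,317.00
  £1,224.00 + 22.4% × (£16,317.00 − £8,000.00) = £1,224.00 + 22.4% × £8,317.00 = £3,087.01
Canton Income Tax (Class 2): taxable = £16,317.00
  £1,048.96 + 29.19% × (£16,317.00 − £6,400.00) = £1,048.96 + 29.19% × £9,917.00 = £3,943.73
Difference: |£3,087.01 − £3,943.73| = £856.72 (higher under Class 2)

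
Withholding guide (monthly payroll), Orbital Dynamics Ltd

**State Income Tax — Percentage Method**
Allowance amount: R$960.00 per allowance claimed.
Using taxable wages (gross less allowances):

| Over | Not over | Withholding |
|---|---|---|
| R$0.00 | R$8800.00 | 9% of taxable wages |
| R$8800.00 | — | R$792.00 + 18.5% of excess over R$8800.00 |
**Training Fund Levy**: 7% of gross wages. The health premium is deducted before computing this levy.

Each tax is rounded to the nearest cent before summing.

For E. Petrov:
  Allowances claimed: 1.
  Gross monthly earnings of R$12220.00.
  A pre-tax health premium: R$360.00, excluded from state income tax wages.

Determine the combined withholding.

State Income Tax: taxable = R$12220.00 − R$360.00 − 1×R$960.00 = R$10900.00
  R$792.00 + 18.5% × (R$10900.00 − R$8800.00) = R$792.00 + 18.5% × R$2100.00 = R$1180.50
Training Fund Levy: 7% × R$11860.00 = R$830.20
Total: R$1180.50 + R$830.20 = R$2010.70

R$2010.70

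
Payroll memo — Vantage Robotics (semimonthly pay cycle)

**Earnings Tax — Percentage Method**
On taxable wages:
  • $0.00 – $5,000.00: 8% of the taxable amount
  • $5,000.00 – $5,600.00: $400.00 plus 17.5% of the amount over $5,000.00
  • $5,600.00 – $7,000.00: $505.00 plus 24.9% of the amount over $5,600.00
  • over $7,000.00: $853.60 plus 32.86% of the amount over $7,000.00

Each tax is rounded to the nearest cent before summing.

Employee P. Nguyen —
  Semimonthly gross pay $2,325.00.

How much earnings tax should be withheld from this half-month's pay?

$186.00

Earnings Tax: taxable = $2,325.00
  8% × $2,325.00 = $186.00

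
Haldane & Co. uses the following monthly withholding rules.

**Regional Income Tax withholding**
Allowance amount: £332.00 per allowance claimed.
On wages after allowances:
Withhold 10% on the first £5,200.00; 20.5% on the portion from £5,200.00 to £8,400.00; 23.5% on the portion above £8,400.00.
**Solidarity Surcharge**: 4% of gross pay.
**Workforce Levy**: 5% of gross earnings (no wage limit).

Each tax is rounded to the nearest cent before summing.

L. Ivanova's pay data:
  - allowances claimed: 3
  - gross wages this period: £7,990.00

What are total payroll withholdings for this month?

£1,606.87

Regional Income Tax: taxable = £7,990.00 − 3×£332.00 = £6,994.00
  £520.00 + 20.5% × (£6,994.00 − £5,200.00) = £520.00 + 20.5% × £1,794.00 = £887.77
Solidarity Surcharge: 4% × £7,990.00 = £319.60
Workforce Levy: 5% × £7,990.00 = £399.50
Total: £887.77 + £319.60 + £399.50 = £1,606.87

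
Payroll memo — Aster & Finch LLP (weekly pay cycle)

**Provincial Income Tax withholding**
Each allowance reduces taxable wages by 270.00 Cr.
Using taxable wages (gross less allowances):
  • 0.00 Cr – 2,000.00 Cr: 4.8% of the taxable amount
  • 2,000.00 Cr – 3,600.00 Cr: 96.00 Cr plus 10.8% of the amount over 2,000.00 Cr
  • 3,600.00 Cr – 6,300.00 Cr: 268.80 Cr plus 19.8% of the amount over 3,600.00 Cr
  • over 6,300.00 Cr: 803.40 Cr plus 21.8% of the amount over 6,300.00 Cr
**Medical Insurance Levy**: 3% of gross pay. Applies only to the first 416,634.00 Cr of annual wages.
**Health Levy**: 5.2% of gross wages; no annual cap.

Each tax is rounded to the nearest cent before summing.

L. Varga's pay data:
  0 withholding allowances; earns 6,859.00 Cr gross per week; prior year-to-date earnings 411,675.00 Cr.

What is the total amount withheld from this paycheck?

1,430.70 Cr

Provincial Income Tax: taxable = 6,859.00 Cr
  803.40 Cr + 21.8% × (6,859.00 Cr − 6,300.00 Cr) = 803.40 Cr + 21.8% × 559.00 Cr = 925.26 Cr
Medical Insurance Levy: cap 416,634.00 Cr − YTD 411,675.00 Cr = 4,959.00 Cr subject; 3% × 4,959.00 Cr = 148.77 Cr
Health Levy: 5.2% × 6,859.00 Cr = 356.67 Cr
Total: 925.26 Cr + 148.77 Cr + 356.67 Cr = 1,430.70 Cr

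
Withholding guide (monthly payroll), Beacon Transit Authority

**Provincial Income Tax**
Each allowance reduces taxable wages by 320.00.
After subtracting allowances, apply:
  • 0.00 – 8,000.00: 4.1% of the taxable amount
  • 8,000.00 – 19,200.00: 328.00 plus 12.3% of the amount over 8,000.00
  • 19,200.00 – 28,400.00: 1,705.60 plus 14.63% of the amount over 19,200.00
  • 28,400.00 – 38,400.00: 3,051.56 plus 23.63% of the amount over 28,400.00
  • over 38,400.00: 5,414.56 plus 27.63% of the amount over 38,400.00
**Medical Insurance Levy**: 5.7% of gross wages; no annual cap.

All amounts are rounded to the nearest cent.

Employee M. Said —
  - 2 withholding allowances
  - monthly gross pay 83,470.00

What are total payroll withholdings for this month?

Provincial Income Tax: taxable = 83,470.00 − 2×320.00 = 82,830.00
  5,414.56 + 27.63% × (82,830.00 − 38,400.00) = 5,414.56 + 27.63% × 44,430.00 = 17,690.57
Medical Insurance Levy: 5.7% × 83,470.00 = 4,757.79
Total: 17,690.57 + 4,757.79 = 22,448.36

22,448.36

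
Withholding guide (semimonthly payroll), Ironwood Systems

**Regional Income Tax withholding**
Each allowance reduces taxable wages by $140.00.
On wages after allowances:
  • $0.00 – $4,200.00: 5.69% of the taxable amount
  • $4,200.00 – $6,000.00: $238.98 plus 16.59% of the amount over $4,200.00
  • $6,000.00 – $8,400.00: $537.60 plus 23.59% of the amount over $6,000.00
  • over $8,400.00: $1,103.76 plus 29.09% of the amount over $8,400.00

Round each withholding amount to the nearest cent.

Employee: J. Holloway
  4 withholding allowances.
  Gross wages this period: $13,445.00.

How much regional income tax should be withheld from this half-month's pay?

$2,408.45

Regional Income Tax: taxable = $13,445.00 − 4×$140.00 = $12,885.00
  $1,103.76 + 29.09% × ($12,885.00 − $8,400.00) = $1,103.76 + 29.09% × $4,485.00 = $2,408.45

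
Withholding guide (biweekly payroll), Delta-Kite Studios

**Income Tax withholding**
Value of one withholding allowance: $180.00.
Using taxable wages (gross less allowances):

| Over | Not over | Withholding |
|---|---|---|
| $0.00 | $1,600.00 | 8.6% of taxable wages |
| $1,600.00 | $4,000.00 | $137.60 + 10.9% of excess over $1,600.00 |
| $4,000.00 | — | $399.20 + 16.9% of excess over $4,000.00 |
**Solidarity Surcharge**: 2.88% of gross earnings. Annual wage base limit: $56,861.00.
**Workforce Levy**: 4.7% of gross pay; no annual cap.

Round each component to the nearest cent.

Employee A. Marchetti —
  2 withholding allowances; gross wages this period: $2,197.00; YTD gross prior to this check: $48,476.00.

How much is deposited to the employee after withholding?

Income Tax: taxable = $2,197.00 − 2×$180.00 = $1,837.00
  $137.60 + 10.9% × ($1,837.00 − $1,600.00) = $137.60 + 10.9% × $237.00 = $163.43
Solidarity Surcharge: 2.88% × $2,197.00 = $63.27
Workforce Levy: 4.7% × $2,197.00 = $103.26
Total withheld: $163.43 + $63.27 + $103.26 = $329.96
Net pay: $2,197.00 − $329.96 = $1,867.04

$1,867.04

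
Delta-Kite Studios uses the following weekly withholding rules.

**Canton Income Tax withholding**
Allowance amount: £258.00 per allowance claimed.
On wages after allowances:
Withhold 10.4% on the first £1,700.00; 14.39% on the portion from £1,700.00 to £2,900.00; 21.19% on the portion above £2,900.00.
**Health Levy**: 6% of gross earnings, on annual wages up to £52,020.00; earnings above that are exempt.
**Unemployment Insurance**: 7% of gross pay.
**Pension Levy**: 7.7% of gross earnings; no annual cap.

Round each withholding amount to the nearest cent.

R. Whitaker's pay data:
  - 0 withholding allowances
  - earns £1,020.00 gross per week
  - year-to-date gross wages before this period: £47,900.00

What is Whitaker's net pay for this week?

£702.78

Canton Income Tax: taxable = £1,020.00
  10.4% × £1,020.00 = £106.08
Health Levy: 6% × £1,020.00 = £61.20
Unemployment Insurance: 7% × £1,020.00 = £71.40
Pension Levy: 7.7% × £1,020.00 = £78.54
Total withheld: £106.08 + £61.20 + £71.40 + £78.54 = £317.22
Net pay: £1,020.00 − £317.22 = £702.78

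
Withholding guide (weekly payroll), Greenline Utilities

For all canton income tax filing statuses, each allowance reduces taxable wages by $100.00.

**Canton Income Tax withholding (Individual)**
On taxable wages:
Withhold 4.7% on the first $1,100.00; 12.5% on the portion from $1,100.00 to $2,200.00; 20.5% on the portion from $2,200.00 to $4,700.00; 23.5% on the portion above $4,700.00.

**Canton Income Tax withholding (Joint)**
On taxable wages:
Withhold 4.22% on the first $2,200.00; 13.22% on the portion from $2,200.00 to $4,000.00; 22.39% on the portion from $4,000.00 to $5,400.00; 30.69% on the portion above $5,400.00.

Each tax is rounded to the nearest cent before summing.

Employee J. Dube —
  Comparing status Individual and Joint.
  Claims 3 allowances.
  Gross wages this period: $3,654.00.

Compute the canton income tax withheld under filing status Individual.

$425.77

Canton Income Tax (Individual): taxable = $3,654.00 − 3×$100.00 = $3,354.00
  $189.20 + 20.5% × ($3,354.00 − $2,200.00) = $189.20 + 20.5% × $1,154.00 = $425.77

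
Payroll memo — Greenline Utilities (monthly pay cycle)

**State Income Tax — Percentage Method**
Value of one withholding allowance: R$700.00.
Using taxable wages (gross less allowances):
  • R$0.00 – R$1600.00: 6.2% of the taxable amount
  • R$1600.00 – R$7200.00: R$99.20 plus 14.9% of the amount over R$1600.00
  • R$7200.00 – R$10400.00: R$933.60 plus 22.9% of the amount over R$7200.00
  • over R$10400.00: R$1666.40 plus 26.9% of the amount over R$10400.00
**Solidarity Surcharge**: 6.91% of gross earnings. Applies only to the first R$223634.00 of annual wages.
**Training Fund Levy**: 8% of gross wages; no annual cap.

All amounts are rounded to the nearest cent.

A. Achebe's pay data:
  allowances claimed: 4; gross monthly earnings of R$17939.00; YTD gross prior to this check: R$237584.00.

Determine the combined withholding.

R$4376.31

State Income Tax: taxable = R$17939.00 − 4×R$700.00 = R$15139.00
  R$1666.40 + 26.9% × (R$15139.00 − R$10400.00) = R$1666.40 + 26.9% × R$4739.00 = R$2941.19
Solidarity Surcharge: YTD R$237584.00 ≥ cap R$223634.00 → R$0.00
Training Fund Levy: 8% × R$17939.00 = R$1435.12
Total: R$2941.19 + R$0.00 + R$1435.12 = R$4376.31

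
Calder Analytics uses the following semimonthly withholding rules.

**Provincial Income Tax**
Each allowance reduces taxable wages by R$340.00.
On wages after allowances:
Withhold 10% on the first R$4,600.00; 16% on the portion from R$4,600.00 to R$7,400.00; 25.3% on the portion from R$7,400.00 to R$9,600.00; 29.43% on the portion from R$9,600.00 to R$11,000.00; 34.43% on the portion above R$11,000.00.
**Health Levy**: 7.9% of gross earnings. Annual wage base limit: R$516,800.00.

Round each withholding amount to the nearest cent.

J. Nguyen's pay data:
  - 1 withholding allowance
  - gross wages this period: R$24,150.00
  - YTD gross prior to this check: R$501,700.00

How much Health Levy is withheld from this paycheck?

R$1,192.90

Health Levy: cap R$516,800.00 − YTD R$501,700.00 = R$15,100.00 subject; 7.9% × R$15,100.00 = R$1,192.90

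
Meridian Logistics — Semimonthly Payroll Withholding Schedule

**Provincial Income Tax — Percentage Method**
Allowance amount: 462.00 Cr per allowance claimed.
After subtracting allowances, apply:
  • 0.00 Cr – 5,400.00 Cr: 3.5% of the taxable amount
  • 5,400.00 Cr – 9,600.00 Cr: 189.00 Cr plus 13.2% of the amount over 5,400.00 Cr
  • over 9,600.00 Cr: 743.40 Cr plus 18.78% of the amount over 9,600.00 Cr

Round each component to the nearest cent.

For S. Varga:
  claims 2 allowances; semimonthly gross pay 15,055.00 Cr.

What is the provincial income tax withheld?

1,594.32 Cr

Provincial Income Tax: taxable = 15,055.00 Cr − 2×462.00 Cr = 14,131.00 Cr
  743.40 Cr + 18.78% × (14,131.00 Cr − 9,600.00 Cr) = 743.40 Cr + 18.78% × 4,531.00 Cr = 1,594.32 Cr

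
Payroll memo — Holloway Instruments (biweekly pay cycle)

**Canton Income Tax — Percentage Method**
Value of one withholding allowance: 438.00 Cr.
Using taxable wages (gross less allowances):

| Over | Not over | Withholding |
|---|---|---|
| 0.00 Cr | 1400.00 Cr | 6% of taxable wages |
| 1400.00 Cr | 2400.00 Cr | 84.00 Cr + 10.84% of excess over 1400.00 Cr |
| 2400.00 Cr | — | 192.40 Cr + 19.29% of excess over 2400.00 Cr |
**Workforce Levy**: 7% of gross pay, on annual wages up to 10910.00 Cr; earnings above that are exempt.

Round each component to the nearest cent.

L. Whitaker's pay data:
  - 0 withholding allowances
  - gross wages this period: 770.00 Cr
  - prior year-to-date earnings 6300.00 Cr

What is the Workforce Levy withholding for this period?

53.90 Cr

Workforce Levy: 7% × 770.00 Cr = 53.90 Cr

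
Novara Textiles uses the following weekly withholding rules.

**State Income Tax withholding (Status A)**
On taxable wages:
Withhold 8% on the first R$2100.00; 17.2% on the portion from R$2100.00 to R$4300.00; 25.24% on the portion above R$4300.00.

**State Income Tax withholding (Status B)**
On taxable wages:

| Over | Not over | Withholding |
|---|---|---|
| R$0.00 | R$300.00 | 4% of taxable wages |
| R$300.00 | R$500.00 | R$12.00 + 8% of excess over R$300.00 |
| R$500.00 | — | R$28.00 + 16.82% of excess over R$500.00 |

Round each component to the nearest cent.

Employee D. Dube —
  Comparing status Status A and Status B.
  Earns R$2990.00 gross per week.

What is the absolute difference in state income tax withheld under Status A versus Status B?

State Income Tax (Status A): taxable = R$2990.00
  R$168.00 + 17.2% × (R$2990.00 − R$2100.00) = R$168.00 + 17.2% × R$890.00 = R$321.08
State Income Tax (Status B): taxable = R$2990.00
  R$28.00 + 16.82% × (R$2990.00 − R$500.00) = R$28.00 + 16.82% × R$2490.00 = R$446.82
Difference: |R$321.08 − R$446.82| = R$125.74 (higher under Status B)

R$125.74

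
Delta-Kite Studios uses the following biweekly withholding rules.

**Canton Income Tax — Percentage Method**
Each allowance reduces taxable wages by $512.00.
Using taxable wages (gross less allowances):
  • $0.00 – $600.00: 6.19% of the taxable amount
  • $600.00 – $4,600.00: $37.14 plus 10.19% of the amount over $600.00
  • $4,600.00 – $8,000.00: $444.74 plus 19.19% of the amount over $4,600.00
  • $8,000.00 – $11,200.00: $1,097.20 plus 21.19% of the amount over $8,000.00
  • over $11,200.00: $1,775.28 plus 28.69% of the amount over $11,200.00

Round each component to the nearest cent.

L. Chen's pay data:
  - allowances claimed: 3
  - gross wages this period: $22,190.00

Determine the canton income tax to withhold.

Canton Income Tax: taxable = $22,190.00 − 3×$512.00 = $20,654.00
  $1,775.28 + 28.69% × ($20,654.00 − $11,200.00) = $1,775.28 + 28.69% × $9,454.00 = $4,487.63

$4,487.63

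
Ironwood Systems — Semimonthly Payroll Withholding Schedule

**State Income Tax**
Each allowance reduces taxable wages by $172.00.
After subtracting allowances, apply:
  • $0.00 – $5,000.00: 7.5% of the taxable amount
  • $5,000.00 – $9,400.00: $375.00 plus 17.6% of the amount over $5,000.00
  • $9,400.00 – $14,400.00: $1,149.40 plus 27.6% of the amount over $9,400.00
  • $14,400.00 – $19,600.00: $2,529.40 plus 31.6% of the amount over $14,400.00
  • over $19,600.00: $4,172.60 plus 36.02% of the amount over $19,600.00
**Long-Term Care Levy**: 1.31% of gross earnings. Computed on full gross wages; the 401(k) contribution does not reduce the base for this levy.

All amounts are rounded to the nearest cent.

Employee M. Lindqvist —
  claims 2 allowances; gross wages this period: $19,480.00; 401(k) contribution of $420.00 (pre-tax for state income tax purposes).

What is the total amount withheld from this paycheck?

State Income Tax: taxable = $19,480.00 − $420.00 − 2×$172.00 = $18,716.00
  $2,529.40 + 31.6% × ($18,716.00 − $14,400.00) = $2,529.40 + 31.6% × $4,316.00 = $3,893.26
Long-Term Care Levy: 1.31% × $19,480.00 = $255.19
Total: $3,893.26 + $255.19 = $4,148.45

$4,148.45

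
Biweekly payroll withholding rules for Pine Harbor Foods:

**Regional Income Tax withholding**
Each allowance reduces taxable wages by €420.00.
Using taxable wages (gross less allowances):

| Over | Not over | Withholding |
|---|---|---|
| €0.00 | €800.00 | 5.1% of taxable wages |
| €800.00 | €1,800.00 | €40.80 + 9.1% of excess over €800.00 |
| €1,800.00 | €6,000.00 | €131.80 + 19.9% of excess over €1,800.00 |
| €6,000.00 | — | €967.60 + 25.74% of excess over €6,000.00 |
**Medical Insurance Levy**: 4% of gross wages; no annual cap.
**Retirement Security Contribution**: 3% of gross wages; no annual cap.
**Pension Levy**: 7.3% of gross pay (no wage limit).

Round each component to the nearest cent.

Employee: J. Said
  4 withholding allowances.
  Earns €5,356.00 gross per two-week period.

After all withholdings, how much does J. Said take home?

Regional Income Tax: taxable = €5,356.00 − 4×€420.00 = €3,676.00
  €131.80 + 19.9% × (€3,676.00 − €1,800.00) = €131.80 + 19.9% × €1,876.00 = €505.12
Medical Insurance Levy: 4% × €5,356.00 = €214.24
Retirement Security Contribution: 3% × €5,356.00 = €160.68
Pension Levy: 7.3% × €5,356.00 = €390.99
Total withheld: €505.12 + €214.24 + €160.68 + €390.99 = €1,271.03
Net pay: €5,356.00 − €1,271.03 = €4,084.97

€4,084.97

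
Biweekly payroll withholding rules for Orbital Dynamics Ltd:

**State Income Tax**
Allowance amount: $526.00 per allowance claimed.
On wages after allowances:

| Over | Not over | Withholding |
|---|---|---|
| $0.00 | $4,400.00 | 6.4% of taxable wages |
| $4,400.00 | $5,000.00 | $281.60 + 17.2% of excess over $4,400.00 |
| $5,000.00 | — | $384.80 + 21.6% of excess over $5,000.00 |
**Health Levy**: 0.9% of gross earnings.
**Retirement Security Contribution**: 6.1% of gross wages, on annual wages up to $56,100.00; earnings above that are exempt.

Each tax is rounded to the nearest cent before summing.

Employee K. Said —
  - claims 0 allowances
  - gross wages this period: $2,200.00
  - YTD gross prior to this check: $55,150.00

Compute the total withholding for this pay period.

$218.55

State Income Tax: taxable = $2,200.00
  6.4% × $2,200.00 = $140.80
Health Levy: 0.9% × $2,200.00 = $19.80
Retirement Security Contribution: cap $56,100.00 − YTD $55,150.00 = $950.00 subject; 6.1% × $950.00 = $57.95
Total: $140.80 + $19.80 + $57.95 = $218.55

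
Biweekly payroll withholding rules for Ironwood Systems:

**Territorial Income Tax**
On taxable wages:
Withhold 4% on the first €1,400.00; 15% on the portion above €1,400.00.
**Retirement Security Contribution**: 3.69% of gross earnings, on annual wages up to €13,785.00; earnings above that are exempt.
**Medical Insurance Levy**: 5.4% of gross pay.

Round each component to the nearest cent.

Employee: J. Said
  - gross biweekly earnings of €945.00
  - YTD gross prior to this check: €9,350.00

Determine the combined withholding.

Territorial Income Tax: taxable = €945.00
  4% × €945.00 = €37.80
Retirement Security Contribution: 3.69% × €945.00 = €34.87
Medical Insurance Levy: 5.4% × €945.00 = €51.03
Total: €37.80 + €34.87 + €51.03 = €123.70

€123.70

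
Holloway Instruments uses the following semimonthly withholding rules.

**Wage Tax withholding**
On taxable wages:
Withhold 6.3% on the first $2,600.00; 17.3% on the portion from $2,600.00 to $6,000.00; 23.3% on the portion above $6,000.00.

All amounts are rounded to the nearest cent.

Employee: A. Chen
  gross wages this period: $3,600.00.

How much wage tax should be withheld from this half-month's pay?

$336.80

Wage Tax: taxable = $3,600.00
  $163.80 + 17.3% × ($3,600.00 − $2,600.00) = $163.80 + 17.3% × $1,000.00 = $336.80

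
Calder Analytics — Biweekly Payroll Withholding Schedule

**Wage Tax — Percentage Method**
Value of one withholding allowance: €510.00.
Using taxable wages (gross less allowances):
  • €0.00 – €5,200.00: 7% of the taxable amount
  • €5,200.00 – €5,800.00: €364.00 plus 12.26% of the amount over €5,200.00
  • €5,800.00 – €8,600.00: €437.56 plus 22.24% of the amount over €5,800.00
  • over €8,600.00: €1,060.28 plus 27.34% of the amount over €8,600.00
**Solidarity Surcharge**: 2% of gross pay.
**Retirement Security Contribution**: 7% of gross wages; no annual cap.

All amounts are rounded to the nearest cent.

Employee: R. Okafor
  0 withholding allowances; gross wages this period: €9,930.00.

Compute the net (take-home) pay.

€7,612.40

Wage Tax: taxable = €9,930.00
  €1,060.28 + 27.34% × (€9,930.00 − €8,600.00) = €1,060.28 + 27.34% × €1,330.00 = €1,423.90
Solidarity Surcharge: 2% × €9,930.00 = €198.60
Retirement Security Contribution: 7% × €9,930.00 = €695.10
Total withheld: €1,423.90 + €198.60 + €695.10 = €2,317.60
Net pay: €9,930.00 − €2,317.60 = €7,612.40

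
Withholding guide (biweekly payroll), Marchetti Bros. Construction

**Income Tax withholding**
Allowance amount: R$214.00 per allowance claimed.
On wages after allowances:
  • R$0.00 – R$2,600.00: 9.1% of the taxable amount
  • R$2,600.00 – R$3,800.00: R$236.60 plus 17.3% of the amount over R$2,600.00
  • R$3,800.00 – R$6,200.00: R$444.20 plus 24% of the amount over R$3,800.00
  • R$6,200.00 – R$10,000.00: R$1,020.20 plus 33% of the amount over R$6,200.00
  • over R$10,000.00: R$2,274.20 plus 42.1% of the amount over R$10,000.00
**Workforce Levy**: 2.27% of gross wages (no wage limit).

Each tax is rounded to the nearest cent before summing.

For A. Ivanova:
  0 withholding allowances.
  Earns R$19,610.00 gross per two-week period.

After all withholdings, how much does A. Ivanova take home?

R$12,844.84

Income Tax: taxable = R$19,610.00
  R$2,274.20 + 42.1% × (R$19,610.00 − R$10,000.00) = R$2,274.20 + 42.1% × R$9,610.00 = R$6,320.01
Workforce Levy: 2.27% × R$19,610.00 = R$445.15
Total withheld: R$6,320.01 + R$445.15 = R$6,765.16
Net pay: R$19,610.00 − R$6,765.16 = R$12,844.84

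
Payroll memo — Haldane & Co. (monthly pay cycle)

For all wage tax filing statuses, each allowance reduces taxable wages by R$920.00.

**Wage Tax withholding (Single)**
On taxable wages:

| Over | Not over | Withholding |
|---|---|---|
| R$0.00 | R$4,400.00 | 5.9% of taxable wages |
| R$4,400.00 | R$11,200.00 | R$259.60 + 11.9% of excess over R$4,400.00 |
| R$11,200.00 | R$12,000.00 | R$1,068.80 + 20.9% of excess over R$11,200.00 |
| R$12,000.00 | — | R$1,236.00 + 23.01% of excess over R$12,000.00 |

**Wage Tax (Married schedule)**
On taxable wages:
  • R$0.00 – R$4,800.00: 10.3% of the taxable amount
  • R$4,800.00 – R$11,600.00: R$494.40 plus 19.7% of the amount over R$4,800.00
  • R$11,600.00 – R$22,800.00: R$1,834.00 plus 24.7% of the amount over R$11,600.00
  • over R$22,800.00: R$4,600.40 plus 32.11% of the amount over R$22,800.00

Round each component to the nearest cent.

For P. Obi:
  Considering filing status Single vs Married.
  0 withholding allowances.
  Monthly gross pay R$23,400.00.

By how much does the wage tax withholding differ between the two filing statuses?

R$933.92

Wage Tax (Single): taxable = R$23,400.00
  R$1,236.00 + 23.01% × (R$23,400.00 − R$12,000.00) = R$1,236.00 + 23.01% × R$11,400.00 = R$3,859.14
Wage Tax (Married): taxable = R$23,400.00
  R$4,600.40 + 32.11% × (R$23,400.00 − R$22,800.00) = R$4,600.40 + 32.11% × R$600.00 = R$4,793.06
Difference: |R$3,859.14 − R$4,793.06| = R$933.92 (higher under Married)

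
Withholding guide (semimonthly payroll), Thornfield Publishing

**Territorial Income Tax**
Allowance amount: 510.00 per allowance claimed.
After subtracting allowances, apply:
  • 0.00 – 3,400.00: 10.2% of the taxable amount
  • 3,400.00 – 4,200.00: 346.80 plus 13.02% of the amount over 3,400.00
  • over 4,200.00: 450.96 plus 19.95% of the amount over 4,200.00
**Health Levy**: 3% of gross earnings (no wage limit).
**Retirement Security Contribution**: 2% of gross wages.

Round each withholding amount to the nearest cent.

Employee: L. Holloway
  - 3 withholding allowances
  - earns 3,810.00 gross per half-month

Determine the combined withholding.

Territorial Income Tax: taxable = 3,810.00 − 3×510.00 = 2,280.00
  10.2% × 2,280.00 = 232.56
Health Levy: 3% × 3,810.00 = 114.30
Retirement Security Contribution: 2% × 3,810.00 = 76.20
Total: 232.56 + 114.30 + 76.20 = 423.06

423.06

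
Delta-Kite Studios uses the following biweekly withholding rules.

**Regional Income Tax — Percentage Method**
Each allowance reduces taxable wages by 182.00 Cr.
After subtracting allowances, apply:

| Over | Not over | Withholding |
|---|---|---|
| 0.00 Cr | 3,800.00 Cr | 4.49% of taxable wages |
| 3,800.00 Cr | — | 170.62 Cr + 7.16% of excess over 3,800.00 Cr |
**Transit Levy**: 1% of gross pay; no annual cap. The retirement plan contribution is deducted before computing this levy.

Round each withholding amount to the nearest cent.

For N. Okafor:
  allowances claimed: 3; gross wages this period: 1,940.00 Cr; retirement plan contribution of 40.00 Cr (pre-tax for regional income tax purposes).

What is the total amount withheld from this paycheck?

79.79 Cr

Regional Income Tax: taxable = 1,940.00 Cr − 40.00 Cr − 3×182.00 Cr = 1,354.00 Cr
  4.49% × 1,354.00 Cr = 60.79 Cr
Transit Levy: 1% × 1,900.00 Cr = 19.00 Cr
Total: 60.79 Cr + 19.00 Cr = 79.79 Cr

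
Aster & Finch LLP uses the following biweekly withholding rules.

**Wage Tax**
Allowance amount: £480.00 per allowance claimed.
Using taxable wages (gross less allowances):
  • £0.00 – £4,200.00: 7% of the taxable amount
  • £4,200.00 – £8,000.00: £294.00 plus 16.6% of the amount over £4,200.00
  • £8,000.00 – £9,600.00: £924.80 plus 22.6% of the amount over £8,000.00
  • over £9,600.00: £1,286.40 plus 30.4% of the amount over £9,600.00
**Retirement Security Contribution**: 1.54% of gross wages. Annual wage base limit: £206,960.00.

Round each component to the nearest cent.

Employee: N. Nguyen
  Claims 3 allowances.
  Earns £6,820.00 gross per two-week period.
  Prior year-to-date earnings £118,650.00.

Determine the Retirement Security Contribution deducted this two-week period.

£105.03

Retirement Security Contribution: 1.54% × £6,820.00 = £105.03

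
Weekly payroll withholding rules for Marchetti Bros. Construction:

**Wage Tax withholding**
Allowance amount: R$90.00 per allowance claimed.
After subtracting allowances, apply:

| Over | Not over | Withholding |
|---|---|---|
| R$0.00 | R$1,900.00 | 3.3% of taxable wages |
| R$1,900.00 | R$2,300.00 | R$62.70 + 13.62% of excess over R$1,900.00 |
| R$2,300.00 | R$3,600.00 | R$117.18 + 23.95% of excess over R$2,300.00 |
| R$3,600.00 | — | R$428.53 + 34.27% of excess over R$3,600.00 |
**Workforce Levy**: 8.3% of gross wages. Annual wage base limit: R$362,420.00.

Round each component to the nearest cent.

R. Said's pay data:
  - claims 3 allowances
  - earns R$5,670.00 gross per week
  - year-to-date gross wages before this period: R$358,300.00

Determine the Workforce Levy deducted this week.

R$341.96

Workforce Levy: cap R$362,420.00 − YTD R$358,300.00 = R$4,120.00 subject; 8.3% × R$4,120.00 = R$341.96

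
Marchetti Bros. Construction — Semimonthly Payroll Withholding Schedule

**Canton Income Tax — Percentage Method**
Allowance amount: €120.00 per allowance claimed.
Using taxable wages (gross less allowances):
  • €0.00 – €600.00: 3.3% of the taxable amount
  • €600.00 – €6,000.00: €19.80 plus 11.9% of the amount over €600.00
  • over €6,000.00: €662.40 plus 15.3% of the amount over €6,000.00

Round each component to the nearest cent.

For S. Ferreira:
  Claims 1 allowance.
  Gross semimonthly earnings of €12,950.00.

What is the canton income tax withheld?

Canton Income Tax: taxable = €12,950.00 − 1×€120.00 = €12,830.00
  €662.40 + 15.3% × (€12,830.00 − €6,000.00) = €662.40 + 15.3% × €6,830.00 = €1,707.39

€1,707.39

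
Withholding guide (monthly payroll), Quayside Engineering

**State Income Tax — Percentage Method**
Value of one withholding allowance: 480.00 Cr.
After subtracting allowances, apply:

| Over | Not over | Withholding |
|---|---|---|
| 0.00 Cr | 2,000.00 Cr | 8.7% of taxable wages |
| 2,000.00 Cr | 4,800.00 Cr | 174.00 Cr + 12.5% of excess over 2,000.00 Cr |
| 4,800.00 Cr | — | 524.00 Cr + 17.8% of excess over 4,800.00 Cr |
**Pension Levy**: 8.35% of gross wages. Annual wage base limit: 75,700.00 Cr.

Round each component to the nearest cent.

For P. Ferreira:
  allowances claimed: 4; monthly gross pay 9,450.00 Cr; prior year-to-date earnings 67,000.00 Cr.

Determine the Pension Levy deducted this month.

726.45 Cr

Pension Levy: cap 75,700.00 Cr − YTD 67,000.00 Cr = 8,700.00 Cr subject; 8.35% × 8,700.00 Cr = 726.45 Cr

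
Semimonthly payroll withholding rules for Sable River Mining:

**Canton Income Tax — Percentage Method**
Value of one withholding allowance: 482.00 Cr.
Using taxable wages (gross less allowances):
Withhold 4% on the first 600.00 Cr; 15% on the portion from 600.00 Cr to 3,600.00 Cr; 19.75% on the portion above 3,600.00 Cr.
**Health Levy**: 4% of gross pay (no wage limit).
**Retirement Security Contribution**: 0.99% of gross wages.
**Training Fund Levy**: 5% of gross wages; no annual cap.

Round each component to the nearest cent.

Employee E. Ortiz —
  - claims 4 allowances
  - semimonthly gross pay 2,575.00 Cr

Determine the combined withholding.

288.29 Cr

Canton Income Tax: taxable = 2,575.00 Cr − 4×482.00 Cr = 647.00 Cr
  24.00 Cr + 15% × (647.00 Cr − 600.00 Cr) = 24.00 Cr + 15% × 47.00 Cr = 31.05 Cr
Health Levy: 4% × 2,575.00 Cr = 103.00 Cr
Retirement Security Contribution: 0.99% × 2,575.00 Cr = 25.49 Cr
Training Fund Levy: 5% × 2,575.00 Cr = 128.75 Cr
Total: 31.05 Cr + 103.00 Cr + 25.49 Cr + 128.75 Cr = 288.29 Cr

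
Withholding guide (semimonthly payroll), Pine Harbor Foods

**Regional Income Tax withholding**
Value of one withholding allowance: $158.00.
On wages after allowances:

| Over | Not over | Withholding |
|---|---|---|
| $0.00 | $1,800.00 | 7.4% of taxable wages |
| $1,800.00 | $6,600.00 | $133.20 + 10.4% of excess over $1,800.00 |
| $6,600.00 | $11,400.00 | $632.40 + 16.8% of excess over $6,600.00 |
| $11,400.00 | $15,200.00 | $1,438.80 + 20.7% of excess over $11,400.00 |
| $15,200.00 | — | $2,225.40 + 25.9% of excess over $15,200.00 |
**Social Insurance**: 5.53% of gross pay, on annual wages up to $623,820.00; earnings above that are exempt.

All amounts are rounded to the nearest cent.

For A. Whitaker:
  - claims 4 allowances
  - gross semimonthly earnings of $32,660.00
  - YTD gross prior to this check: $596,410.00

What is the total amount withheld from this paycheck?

Regional Income Tax: taxable = $32,660.00 − 4×$158.00 = $32,028.00
  $2,225.40 + 25.9% × ($32,028.00 − $15,200.00) = $2,225.40 + 25.9% × $16,828.00 = $6,583.85
Social Insurance: cap $623,820.00 − YTD $596,410.00 = $27,410.00 subject; 5.53% × $27,410.00 = $1,515.77
Total: $6,583.85 + $1,515.77 = $8,099.62

$8,099.62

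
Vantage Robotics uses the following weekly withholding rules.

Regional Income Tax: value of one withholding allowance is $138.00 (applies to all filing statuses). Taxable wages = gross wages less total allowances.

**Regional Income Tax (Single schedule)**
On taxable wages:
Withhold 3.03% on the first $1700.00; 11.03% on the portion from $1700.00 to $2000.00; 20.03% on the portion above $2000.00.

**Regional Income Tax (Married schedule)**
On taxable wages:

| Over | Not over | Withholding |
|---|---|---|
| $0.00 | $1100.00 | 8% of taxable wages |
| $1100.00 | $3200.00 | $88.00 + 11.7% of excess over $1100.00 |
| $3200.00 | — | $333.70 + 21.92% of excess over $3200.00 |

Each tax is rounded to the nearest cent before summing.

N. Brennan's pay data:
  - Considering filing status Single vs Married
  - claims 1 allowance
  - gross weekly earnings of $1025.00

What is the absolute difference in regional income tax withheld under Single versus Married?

$44.08

Regional Income Tax (Single): taxable = $1025.00 − 1×$138.00 = $887.00
  3.03% × $887.00 = $26.88
Regional Income Tax (Married): taxable = $1025.00 − 1×$138.00 = $887.00
  8% × $887.00 = $70.96
Difference: |$26.88 − $70.96| = $44.08 (higher under Married)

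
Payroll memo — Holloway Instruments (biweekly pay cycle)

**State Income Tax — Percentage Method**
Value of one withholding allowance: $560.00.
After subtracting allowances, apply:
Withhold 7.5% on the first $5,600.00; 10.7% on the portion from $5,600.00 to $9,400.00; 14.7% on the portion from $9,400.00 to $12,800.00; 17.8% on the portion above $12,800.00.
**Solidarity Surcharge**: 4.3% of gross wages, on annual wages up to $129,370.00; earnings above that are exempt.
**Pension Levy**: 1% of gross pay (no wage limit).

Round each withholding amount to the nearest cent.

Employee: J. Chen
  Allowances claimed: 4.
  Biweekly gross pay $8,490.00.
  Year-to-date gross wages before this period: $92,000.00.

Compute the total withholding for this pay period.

$939.52

State Income Tax: taxable = $8,490.00 − 4×$560.00 = $6,250.00
  $420.00 + 10.7% × ($6,250.00 − $5,600.00) = $420.00 + 10.7% × $650.00 = $489.55
Solidarity Surcharge: 4.3% × $8,490.00 = $365.07
Pension Levy: 1% × $8,490.00 = $84.90
Total: $489.55 + $365.07 + $84.90 = $939.52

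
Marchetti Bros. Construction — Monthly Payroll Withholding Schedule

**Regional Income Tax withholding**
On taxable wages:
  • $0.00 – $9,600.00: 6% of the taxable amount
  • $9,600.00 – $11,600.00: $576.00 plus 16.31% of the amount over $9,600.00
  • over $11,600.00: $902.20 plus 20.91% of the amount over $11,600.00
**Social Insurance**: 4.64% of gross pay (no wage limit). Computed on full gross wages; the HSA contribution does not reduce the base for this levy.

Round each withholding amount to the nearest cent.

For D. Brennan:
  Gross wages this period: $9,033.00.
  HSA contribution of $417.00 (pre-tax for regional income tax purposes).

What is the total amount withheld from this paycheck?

$936.09

Regional Income Tax: taxable = $9,033.00 − $417.00 = $8,616.00
  6% × $8,616.00 = $516.96
Social Insurance: 4.64% × $9,033.00 = $419.13
Total: $516.96 + $419.13 = $936.09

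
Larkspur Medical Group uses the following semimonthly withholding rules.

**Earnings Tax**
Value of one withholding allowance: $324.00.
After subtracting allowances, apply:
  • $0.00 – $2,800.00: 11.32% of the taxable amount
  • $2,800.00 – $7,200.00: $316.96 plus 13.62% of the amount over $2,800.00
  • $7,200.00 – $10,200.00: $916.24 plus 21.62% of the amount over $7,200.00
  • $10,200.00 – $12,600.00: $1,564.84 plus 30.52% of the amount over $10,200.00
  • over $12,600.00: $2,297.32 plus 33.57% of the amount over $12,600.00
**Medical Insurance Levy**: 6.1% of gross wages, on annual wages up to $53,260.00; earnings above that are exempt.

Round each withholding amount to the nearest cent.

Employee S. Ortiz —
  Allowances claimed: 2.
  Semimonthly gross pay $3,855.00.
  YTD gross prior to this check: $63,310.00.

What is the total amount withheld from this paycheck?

$372.39

Earnings Tax: taxable = $3,855.00 − 2×$324.00 = $3,207.00
  $316.96 + 13.62% × ($3,207.00 − $2,800.00) = $316.96 + 13.62% × $407.00 = $372.39
Medical Insurance Levy: YTD $63,310.00 ≥ cap $53,260.00 → $0.00
Total: $372.39 + $0.00 = $372.39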